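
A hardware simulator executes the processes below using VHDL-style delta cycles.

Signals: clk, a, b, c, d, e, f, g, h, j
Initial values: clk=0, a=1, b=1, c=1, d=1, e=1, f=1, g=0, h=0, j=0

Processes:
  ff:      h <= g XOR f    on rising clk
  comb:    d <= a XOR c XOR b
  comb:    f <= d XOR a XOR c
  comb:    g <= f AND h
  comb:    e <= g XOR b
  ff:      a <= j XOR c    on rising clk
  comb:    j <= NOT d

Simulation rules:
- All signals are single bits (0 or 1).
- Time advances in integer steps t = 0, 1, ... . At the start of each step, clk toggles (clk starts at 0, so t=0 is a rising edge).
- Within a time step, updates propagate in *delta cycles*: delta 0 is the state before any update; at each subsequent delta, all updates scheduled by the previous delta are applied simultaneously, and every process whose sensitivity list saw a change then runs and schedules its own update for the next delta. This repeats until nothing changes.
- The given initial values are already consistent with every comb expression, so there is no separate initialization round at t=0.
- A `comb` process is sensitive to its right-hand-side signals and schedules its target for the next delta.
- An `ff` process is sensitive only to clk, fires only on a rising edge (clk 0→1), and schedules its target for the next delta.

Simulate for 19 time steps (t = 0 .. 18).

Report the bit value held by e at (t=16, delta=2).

[bits: b,c,d,h,f,e,clk,g,j,a]
t=0: Δ0=1110110001 Δ1=1110111001 Δ2=1111111001 Δ3=1111111101 Δ4=1111101101 | 4Δ
t=1: Δ0=1111101101 Δ1=1111100101 | 1Δ
t=2: Δ0=1111100101 Δ1=1111101101 Δ2=1110101101 Δ3=1110101001 Δ4=1110111001 | 4Δ
t=3: Δ0=1110111001 Δ1=1110110001 | 1Δ
t=4: Δ0=1110110001 Δ1=1110111001 Δ2=1111111001 Δ3=1111111101 Δ4=1111101101 | 4Δ
t=5: Δ0=1111101101 Δ1=1111100101 | 1Δ
t=6: Δ0=1111100101 Δ1=1111101101 Δ2=1110101101 Δ3=1110101001 Δ4=1110111001 | 4Δ
t=7: Δ0=1110111001 Δ1=1110110001 | 1Δ
t=8: Δ0=1110110001 Δ1=1110111001 Δ2=1111111001 Δ3=1111111101 Δ4=1111101101 | 4Δ
t=9: Δ0=1111101101 Δ1=1111100101 | 1Δ
t=10: Δ0=1111100101 Δ1=1111101101 Δ2=1110101101 Δ3=1110101001 Δ4=1110111001 | 4Δ
t=11: Δ0=1110111001 Δ1=1110110001 | 1Δ
t=12: Δ0=1110110001 Δ1=1110111001 Δ2=1111111001 Δ3=1111111101 Δ4=1111101101 | 4Δ
t=13: Δ0=1111101101 Δ1=1111100101 | 1Δ
t=14: Δ0=1111100101 Δ1=1111101101 Δ2=1110101101 Δ3=1110101001 Δ4=1110111001 | 4Δ
t=15: Δ0=1110111001 Δ1=1110110001 | 1Δ
t=16: Δ0=1110110001 Δ1=1110111001 Δ2=1111111001 Δ3=1111111101 Δ4=1111101101 | 4Δ
t=17: Δ0=1111101101 Δ1=1111100101 | 1Δ
t=18: Δ0=1111100101 Δ1=1111101101 Δ2=1110101101 Δ3=1110101001 Δ4=1110111001 | 4Δ

1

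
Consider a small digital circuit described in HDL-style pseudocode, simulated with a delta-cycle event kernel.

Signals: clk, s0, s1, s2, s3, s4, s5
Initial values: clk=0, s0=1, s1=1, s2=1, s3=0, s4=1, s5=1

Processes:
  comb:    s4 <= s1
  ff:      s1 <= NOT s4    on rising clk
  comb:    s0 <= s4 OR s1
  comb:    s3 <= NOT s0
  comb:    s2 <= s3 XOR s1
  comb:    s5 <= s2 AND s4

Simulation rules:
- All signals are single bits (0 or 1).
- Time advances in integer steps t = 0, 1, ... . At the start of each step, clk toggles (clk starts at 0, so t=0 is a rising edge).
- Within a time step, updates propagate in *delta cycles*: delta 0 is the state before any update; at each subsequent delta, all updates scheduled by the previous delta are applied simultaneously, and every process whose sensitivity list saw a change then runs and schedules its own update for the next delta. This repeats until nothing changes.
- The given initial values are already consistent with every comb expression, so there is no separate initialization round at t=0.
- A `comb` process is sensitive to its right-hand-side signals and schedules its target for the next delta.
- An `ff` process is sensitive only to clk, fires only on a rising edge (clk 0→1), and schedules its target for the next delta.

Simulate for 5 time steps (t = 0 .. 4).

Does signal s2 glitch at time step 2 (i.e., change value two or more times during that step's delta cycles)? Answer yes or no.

t0.Δ0 s2=1 s4=1 s0=1 s1=1 s5=1 clk=0 s3=0
t0.Δ1 s2=1 s4=1 s0=1 s1=1 s5=1 clk=1 s3=0
t0.Δ2 s2=1 s4=1 s0=1 s1=0 s5=1 clk=1 s3=0
t0.Δ3 s2=0 s4=0 s0=1 s1=0 s5=1 clk=1 s3=0
t0.Δ4 s2=0 s4=0 s0=0 s1=0 s5=0 clk=1 s3=0
t0.Δ5 s2=0 s4=0 s0=0 s1=0 s5=0 clk=1 s3=1
t0.Δ6 s2=1 s4=0 s0=0 s1=0 s5=0 clk=1 s3=1
t1.Δ0 s2=1 s4=0 s0=0 s1=0 s5=0 clk=1 s3=1
t1.Δ1 s2=1 s4=0 s0=0 s1=0 s5=0 clk=0 s3=1
t2.Δ0 s2=1 s4=0 s0=0 s1=0 s5=0 clk=0 s3=1
t2.Δ1 s2=1 s4=0 s0=0 s1=0 s5=0 clk=1 s3=1
t2.Δ2 s2=1 s4=0 s0=0 s1=1 s5=0 clk=1 s3=1
t2.Δ3 s2=0 s4=1 s0=1 s1=1 s5=0 clk=1 s3=1
t2.Δ4 s2=0 s4=1 s0=1 s1=1 s5=0 clk=1 s3=0
t2.Δ5 s2=1 s4=1 s0=1 s1=1 s5=0 clk=1 s3=0
t2.Δ6 s2=1 s4=1 s0=1 s1=1 s5=1 clk=1 s3=0
t3.Δ0 s2=1 s4=1 s0=1 s1=1 s5=1 clk=1 s3=0
t3.Δ1 s2=1 s4=1 s0=1 s1=1 s5=1 clk=0 s3=0
t4.Δ0 s2=1 s4=1 s0=1 s1=1 s5=1 clk=0 s3=0
t4.Δ1 s2=1 s4=1 s0=1 s1=1 s5=1 clk=1 s3=0
t4.Δ2 s2=1 s4=1 s0=1 s1=0 s5=1 clk=1 s3=0
t4.Δ3 s2=0 s4=0 s0=1 s1=0 s5=1 clk=1 s3=0
t4.Δ4 s2=0 s4=0 s0=0 s1=0 s5=0 clk=1 s3=0
t4.Δ5 s2=0 s4=0 s0=0 s1=0 s5=0 clk=1 s3=1
t4.Δ6 s2=1 s4=0 s0=0 s1=0 s5=0 clk=1 s3=1

yes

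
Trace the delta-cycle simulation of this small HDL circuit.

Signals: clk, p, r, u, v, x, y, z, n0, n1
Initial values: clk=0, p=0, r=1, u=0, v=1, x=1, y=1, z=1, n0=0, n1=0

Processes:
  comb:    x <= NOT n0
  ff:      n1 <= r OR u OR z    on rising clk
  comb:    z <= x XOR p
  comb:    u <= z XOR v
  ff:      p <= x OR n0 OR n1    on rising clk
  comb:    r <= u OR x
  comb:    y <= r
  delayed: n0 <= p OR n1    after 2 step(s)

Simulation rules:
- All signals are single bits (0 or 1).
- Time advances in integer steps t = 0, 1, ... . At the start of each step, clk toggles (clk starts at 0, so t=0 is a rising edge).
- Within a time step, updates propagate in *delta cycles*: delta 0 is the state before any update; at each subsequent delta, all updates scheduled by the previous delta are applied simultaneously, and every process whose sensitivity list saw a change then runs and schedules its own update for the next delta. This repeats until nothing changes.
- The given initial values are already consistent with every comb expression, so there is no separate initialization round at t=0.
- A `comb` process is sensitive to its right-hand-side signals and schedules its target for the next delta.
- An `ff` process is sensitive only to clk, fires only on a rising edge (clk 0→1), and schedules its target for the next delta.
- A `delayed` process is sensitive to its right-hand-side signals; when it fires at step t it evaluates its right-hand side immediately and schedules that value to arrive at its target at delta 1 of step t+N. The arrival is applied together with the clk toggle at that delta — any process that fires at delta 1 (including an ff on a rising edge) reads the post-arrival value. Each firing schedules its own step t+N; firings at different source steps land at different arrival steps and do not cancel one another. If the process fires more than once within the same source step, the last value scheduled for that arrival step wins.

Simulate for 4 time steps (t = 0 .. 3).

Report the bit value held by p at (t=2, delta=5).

1

[bits: clk,x,p,v,y,u,n0,z,n1,r]
t=0: Δ0=0101100101 Δ1=1101100101 Δ2=1111100111 Δ3=1111100011 Δ4=1111110011 | 4Δ
t=1: Δ0=1111110011 Δ1=0111110011 | 1Δ
t=2: Δ0=0111110011 Δ1=1111111011 Δ2=1011111011 Δ3=1011111111 Δ4=1011101111 Δ5=1011101110 Δ6=1011001110 | 6Δ
t=3: Δ0=1011001110 Δ1=0011001110 | 1Δ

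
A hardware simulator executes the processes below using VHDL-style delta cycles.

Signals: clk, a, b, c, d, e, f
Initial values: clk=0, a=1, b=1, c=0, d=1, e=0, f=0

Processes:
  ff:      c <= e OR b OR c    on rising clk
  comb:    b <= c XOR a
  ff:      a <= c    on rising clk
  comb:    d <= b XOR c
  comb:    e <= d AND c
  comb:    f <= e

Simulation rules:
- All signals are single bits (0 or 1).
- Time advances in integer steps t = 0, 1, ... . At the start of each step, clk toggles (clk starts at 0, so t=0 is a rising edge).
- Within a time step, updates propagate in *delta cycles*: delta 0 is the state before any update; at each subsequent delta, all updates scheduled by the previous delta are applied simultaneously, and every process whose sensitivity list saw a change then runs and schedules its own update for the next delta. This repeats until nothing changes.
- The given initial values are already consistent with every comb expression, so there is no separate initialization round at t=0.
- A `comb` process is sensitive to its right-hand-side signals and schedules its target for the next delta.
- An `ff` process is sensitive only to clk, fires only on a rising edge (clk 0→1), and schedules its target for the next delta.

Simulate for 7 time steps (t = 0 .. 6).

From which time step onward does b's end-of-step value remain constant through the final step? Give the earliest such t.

t=0 Δ0: c=0 b=1 clk=0 f=0 e=0 a=1 d=1
  Δ1: clk:0→1
  Δ2: c:0→1, a:1→0
  Δ3: e:0→1, d:1→0
  Δ4: f:0→1, e:1→0
  Δ5: f:1→0
  (5Δ to stable)
t=1 Δ0: c=1 b=1 clk=1 f=0 e=0 a=0 d=0
  Δ1: clk:1→0
  (1Δ to stable)
t=2 Δ0: c=1 b=1 clk=0 f=0 e=0 a=0 d=0
  Δ1: clk:0→1
  Δ2: a:0→1
  Δ3: b:1→0
  Δ4: d:0→1
  Δ5: e:0→1
  Δ6: f:0→1
  (6Δ to stable)
t=3 Δ0: c=1 b=0 clk=1 f=1 e=1 a=1 d=1
  Δ1: clk:1→0
  (1Δ to stable)
t=4 Δ0: c=1 b=0 clk=0 f=1 e=1 a=1 d=1
  Δ1: clk:0→1
  (1Δ to stable)
t=5 Δ0: c=1 b=0 clk=1 f=1 e=1 a=1 d=1
  Δ1: clk:1→0
  (1Δ to stable)
t=6 Δ0: c=1 b=0 clk=0 f=1 e=1 a=1 d=1
  Δ1: clk:0→1
  (1Δ to stable)

2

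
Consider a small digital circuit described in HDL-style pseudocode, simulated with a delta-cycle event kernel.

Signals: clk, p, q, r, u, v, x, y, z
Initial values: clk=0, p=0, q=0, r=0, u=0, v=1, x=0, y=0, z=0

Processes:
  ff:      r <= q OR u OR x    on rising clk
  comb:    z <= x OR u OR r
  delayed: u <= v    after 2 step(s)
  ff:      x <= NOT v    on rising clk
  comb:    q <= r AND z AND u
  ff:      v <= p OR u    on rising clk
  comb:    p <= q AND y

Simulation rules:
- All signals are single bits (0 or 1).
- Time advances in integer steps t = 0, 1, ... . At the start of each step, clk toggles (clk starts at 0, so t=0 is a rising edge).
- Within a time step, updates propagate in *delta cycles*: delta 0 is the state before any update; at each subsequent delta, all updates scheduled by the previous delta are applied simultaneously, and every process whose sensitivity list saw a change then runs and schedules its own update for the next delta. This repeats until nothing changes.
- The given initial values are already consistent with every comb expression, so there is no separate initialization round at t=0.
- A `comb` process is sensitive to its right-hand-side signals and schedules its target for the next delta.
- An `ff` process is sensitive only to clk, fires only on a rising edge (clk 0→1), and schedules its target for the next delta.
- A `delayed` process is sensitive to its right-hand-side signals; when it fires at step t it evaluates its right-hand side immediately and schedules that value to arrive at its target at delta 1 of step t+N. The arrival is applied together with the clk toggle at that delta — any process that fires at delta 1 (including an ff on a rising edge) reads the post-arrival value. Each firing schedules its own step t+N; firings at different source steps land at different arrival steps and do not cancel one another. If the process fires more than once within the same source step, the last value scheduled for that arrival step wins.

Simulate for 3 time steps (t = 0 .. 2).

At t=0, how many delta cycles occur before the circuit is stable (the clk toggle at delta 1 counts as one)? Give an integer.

2

[bits: u,p,clk,z,r,q,y,v,x]
t=0: Δ0=000000010 Δ1=001000010 Δ2=001000000 | 2Δ
t=1: Δ0=001000000 Δ1=000000000 | 1Δ
t=2: Δ0=000000000 Δ1=001000000 Δ2=001000001 Δ3=001100001 | 3Δ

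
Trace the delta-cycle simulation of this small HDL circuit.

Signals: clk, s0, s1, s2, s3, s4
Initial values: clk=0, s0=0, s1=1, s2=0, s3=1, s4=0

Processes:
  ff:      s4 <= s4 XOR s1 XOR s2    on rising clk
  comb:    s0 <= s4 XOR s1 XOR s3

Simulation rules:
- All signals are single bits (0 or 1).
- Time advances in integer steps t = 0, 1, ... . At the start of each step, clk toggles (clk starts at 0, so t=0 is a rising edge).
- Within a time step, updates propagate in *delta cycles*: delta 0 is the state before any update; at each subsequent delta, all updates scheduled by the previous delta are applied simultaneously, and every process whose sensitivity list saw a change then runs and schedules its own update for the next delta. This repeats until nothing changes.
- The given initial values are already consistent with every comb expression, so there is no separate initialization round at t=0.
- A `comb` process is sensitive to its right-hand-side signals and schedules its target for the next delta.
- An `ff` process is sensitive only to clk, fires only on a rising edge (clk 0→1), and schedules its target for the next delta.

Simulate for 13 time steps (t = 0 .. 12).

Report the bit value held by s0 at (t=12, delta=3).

t0.Δ0 s0=0 s3=1 s2=0 s4=0 clk=0 s1=1
t0.Δ1 s0=0 s3=1 s2=0 s4=0 clk=1 s1=1
t0.Δ2 s0=0 s3=1 s2=0 s4=1 clk=1 s1=1
t0.Δ3 s0=1 s3=1 s2=0 s4=1 clk=1 s1=1
t1.Δ0 s0=1 s3=1 s2=0 s4=1 clk=1 s1=1
t1.Δ1 s0=1 s3=1 s2=0 s4=1 clk=0 s1=1
t2.Δ0 s0=1 s3=1 s2=0 s4=1 clk=0 s1=1
t2.Δ1 s0=1 s3=1 s2=0 s4=1 clk=1 s1=1
t2.Δ2 s0=1 s3=1 s2=0 s4=0 clk=1 s1=1
t2.Δ3 s0=0 s3=1 s2=0 s4=0 clk=1 s1=1
t3.Δ0 s0=0 s3=1 s2=0 s4=0 clk=1 s1=1
t3.Δ1 s0=0 s3=1 s2=0 s4=0 clk=0 s1=1
t4.Δ0 s0=0 s3=1 s2=0 s4=0 clk=0 s1=1
t4.Δ1 s0=0 s3=1 s2=0 s4=0 clk=1 s1=1
t4.Δ2 s0=0 s3=1 s2=0 s4=1 clk=1 s1=1
t4.Δ3 s0=1 s3=1 s2=0 s4=1 clk=1 s1=1
t5.Δ0 s0=1 s3=1 s2=0 s4=1 clk=1 s1=1
t5.Δ1 s0=1 s3=1 s2=0 s4=1 clk=0 s1=1
t6.Δ0 s0=1 s3=1 s2=0 s4=1 clk=0 s1=1
t6.Δ1 s0=1 s3=1 s2=0 s4=1 clk=1 s1=1
t6.Δ2 s0=1 s3=1 s2=0 s4=0 clk=1 s1=1
t6.Δ3 s0=0 s3=1 s2=0 s4=0 clk=1 s1=1
t7.Δ0 s0=0 s3=1 s2=0 s4=0 clk=1 s1=1
t7.Δ1 s0=0 s3=1 s2=0 s4=0 clk=0 s1=1
t8.Δ0 s0=0 s3=1 s2=0 s4=0 clk=0 s1=1
t8.Δ1 s0=0 s3=1 s2=0 s4=0 clk=1 s1=1
t8.Δ2 s0=0 s3=1 s2=0 s4=1 clk=1 s1=1
t8.Δ3 s0=1 s3=1 s2=0 s4=1 clk=1 s1=1
t9.Δ0 s0=1 s3=1 s2=0 s4=1 clk=1 s1=1
t9.Δ1 s0=1 s3=1 s2=0 s4=1 clk=0 s1=1
t10.Δ0 s0=1 s3=1 s2=0 s4=1 clk=0 s1=1
t10.Δ1 s0=1 s3=1 s2=0 s4=1 clk=1 s1=1
t10.Δ2 s0=1 s3=1 s2=0 s4=0 clk=1 s1=1
t10.Δ3 s0=0 s3=1 s2=0 s4=0 clk=1 s1=1
t11.Δ0 s0=0 s3=1 s2=0 s4=0 clk=1 s1=1
t11.Δ1 s0=0 s3=1 s2=0 s4=0 clk=0 s1=1
t12.Δ0 s0=0 s3=1 s2=0 s4=0 clk=0 s1=1
t12.Δ1 s0=0 s3=1 s2=0 s4=0 clk=1 s1=1
t12.Δ2 s0=0 s3=1 s2=0 s4=1 clk=1 s1=1
t12.Δ3 s0=1 s3=1 s2=0 s4=1 clk=1 s1=1

1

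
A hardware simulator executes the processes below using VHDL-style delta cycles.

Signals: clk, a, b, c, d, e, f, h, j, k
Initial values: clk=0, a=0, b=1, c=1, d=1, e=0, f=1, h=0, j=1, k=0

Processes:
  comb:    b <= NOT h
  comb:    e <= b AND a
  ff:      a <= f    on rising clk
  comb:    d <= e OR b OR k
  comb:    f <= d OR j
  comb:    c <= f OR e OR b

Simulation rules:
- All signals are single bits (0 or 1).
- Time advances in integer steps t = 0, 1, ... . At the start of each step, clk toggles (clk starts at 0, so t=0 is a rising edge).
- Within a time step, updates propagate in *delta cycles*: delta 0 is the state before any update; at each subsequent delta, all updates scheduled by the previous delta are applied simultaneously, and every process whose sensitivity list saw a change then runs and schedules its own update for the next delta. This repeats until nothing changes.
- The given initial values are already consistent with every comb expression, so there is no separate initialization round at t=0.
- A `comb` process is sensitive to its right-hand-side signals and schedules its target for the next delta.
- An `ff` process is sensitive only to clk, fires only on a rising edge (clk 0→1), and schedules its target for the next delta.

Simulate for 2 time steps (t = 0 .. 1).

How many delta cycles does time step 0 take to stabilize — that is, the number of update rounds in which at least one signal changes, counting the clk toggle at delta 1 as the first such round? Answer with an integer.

3

t0.Δ0 j=1 b=1 h=0 f=1 e=0 clk=0 d=1 c=1 a=0 k=0
t0.Δ1 j=1 b=1 h=0 f=1 e=0 clk=1 d=1 c=1 a=0 k=0
t0.Δ2 j=1 b=1 h=0 f=1 e=0 clk=1 d=1 c=1 a=1 k=0
t0.Δ3 j=1 b=1 h=0 f=1 e=1 clk=1 d=1 c=1 a=1 k=0
t1.Δ0 j=1 b=1 h=0 f=1 e=1 clk=1 d=1 c=1 a=1 k=0
t1.Δ1 j=1 b=1 h=0 f=1 e=1 clk=0 d=1 c=1 a=1 k=0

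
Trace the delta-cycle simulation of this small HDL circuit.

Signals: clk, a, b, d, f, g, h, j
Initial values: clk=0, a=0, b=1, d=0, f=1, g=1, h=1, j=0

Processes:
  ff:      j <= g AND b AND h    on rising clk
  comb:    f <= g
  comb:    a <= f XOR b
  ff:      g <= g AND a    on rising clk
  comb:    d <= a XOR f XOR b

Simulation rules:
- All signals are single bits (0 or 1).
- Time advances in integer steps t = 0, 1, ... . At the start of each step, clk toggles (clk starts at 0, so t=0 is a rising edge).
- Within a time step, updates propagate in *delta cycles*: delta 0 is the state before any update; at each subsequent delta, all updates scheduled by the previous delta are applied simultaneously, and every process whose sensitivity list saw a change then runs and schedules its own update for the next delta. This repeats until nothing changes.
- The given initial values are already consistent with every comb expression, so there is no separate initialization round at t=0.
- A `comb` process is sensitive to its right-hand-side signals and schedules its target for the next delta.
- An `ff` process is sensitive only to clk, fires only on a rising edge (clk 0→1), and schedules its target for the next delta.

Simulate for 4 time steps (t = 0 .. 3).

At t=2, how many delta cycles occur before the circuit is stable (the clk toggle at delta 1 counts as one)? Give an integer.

[bits: j,clk,f,d,a,g,h,b]
t=0: Δ0=00100111 Δ1=01100111 Δ2=11100011 Δ3=11000011 Δ4=11011011 Δ5=11001011 | 5Δ
t=1: Δ0=11001011 Δ1=10001011 | 1Δ
t=2: Δ0=10001011 Δ1=11001011 Δ2=01001011 | 2Δ
t=3: Δ0=01001011 Δ1=00001011 | 1Δ

2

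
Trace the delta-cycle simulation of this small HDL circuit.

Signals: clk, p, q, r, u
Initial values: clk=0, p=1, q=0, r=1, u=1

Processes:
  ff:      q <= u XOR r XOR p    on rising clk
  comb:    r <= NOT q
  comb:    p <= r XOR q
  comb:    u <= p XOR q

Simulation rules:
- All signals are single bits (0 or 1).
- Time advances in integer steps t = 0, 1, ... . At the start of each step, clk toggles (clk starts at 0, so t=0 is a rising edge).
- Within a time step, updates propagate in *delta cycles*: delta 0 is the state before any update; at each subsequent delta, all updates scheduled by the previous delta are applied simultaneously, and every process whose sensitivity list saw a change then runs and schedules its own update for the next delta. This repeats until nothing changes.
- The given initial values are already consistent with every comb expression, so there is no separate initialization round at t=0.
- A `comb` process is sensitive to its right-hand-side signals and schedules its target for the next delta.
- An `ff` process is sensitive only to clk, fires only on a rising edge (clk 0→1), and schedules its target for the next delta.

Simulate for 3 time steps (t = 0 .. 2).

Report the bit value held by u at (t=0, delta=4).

1

[bits: p,clk,r,u,q]
t=0: Δ0=10110 Δ1=11110 Δ2=11111 Δ3=01001 Δ4=11011 Δ5=11001 | 5Δ
t=1: Δ0=11001 Δ1=10001 | 1Δ
t=2: Δ0=10001 Δ1=11001 | 1Δ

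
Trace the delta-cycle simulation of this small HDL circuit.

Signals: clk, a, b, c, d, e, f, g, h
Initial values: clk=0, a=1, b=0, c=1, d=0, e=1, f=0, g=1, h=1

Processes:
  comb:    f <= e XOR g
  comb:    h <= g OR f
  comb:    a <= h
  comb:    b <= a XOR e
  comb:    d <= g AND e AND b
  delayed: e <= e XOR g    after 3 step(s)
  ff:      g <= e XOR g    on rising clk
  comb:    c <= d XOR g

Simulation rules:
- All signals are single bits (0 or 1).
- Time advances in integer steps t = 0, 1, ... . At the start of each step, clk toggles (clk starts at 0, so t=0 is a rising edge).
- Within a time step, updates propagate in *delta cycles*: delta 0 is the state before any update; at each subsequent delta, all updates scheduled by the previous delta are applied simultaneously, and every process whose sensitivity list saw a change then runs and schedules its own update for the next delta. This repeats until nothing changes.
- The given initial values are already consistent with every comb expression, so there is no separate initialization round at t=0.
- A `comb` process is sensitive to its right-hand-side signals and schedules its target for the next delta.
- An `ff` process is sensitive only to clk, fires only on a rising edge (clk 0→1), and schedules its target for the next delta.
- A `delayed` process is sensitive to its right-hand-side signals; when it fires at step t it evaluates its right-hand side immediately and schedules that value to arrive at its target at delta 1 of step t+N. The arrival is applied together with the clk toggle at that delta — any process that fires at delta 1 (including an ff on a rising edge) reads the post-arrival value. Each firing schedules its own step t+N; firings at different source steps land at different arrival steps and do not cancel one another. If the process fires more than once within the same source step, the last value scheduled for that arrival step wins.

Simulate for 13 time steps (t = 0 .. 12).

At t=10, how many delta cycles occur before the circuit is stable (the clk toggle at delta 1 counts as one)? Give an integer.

t0.Δ0 e=1 a=1 b=0 clk=0 c=1 d=0 h=1 f=0 g=1
t0.Δ1 e=1 a=1 b=0 clk=1 c=1 d=0 h=1 f=0 g=1
t0.Δ2 e=1 a=1 b=0 clk=1 c=1 d=0 h=1 f=0 g=0
t0.Δ3 e=1 a=1 b=0 clk=1 c=0 d=0 h=0 f=1 g=0
t0.Δ4 e=1 a=0 b=0 clk=1 c=0 d=0 h=1 f=1 g=0
t0.Δ5 e=1 a=1 b=1 clk=1 c=0 d=0 h=1 f=1 g=0
t0.Δ6 e=1 a=1 b=0 clk=1 c=0 d=0 h=1 f=1 g=0
t1.Δ0 e=1 a=1 b=0 clk=1 c=0 d=0 h=1 f=1 g=0
t1.Δ1 e=1 a=1 b=0 clk=0 c=0 d=0 h=1 f=1 g=0
t2.Δ0 e=1 a=1 b=0 clk=0 c=0 d=0 h=1 f=1 g=0
t2.Δ1 e=1 a=1 b=0 clk=1 c=0 d=0 h=1 f=1 g=0
t2.Δ2 e=1 a=1 b=0 clk=1 c=0 d=0 h=1 f=1 g=1
t2.Δ3 e=1 a=1 b=0 clk=1 c=1 d=0 h=1 f=0 g=1
t3.Δ0 e=1 a=1 b=0 clk=1 c=1 d=0 h=1 f=0 g=1
t3.Δ1 e=1 a=1 b=0 clk=0 c=1 d=0 h=1 f=0 g=1
t4.Δ0 e=1 a=1 b=0 clk=0 c=1 d=0 h=1 f=0 g=1
t4.Δ1 e=1 a=1 b=0 clk=1 c=1 d=0 h=1 f=0 g=1
t4.Δ2 e=1 a=1 b=0 clk=1 c=1 d=0 h=1 f=0 g=0
t4.Δ3 e=1 a=1 b=0 clk=1 c=0 d=0 h=0 f=1 g=0
t4.Δ4 e=1 a=0 b=0 clk=1 c=0 d=0 h=1 f=1 g=0
t4.Δ5 e=1 a=1 b=1 clk=1 c=0 d=0 h=1 f=1 g=0
t4.Δ6 e=1 a=1 b=0 clk=1 c=0 d=0 h=1 f=1 g=0
t5.Δ0 e=1 a=1 b=0 clk=1 c=0 d=0 h=1 f=1 g=0
t5.Δ1 e=0 a=1 b=0 clk=0 c=0 d=0 h=1 f=1 g=0
t5.Δ2 e=0 a=1 b=1 clk=0 c=0 d=0 h=1 f=0 g=0
t5.Δ3 e=0 a=1 b=1 clk=0 c=0 d=0 h=0 f=0 g=0
t5.Δ4 e=0 a=0 b=1 clk=0 c=0 d=0 h=0 f=0 g=0
t5.Δ5 e=0 a=0 b=0 clk=0 c=0 d=0 h=0 f=0 g=0
t6.Δ0 e=0 a=0 b=0 clk=0 c=0 d=0 h=0 f=0 g=0
t6.Δ1 e=0 a=0 b=0 clk=1 c=0 d=0 h=0 f=0 g=0
t7.Δ0 e=0 a=0 b=0 clk=1 c=0 d=0 h=0 f=0 g=0
t7.Δ1 e=1 a=0 b=0 clk=0 c=0 d=0 h=0 f=0 g=0
t7.Δ2 e=1 a=0 b=1 clk=0 c=0 d=0 h=0 f=1 g=0
t7.Δ3 e=1 a=0 b=1 clk=0 c=0 d=0 h=1 f=1 g=0
t7.Δ4 e=1 a=1 b=1 clk=0 c=0 d=0 h=1 f=1 g=0
t7.Δ5 e=1 a=1 b=0 clk=0 c=0 d=0 h=1 f=1 g=0
t8.Δ0 e=1 a=1 b=0 clk=0 c=0 d=0 h=1 f=1 g=0
t8.Δ1 e=0 a=1 b=0 clk=1 c=0 d=0 h=1 f=1 g=0
t8.Δ2 e=0 a=1 b=1 clk=1 c=0 d=0 h=1 f=0 g=0
t8.Δ3 e=0 a=1 b=1 clk=1 c=0 d=0 h=0 f=0 g=0
t8.Δ4 e=0 a=0 b=1 clk=1 c=0 d=0 h=0 f=0 g=0
t8.Δ5 e=0 a=0 b=0 clk=1 c=0 d=0 h=0 f=0 g=0
t9.Δ0 e=0 a=0 b=0 clk=1 c=0 d=0 h=0 f=0 g=0
t9.Δ1 e=0 a=0 b=0 clk=0 c=0 d=0 h=0 f=0 g=0
t10.Δ0 e=0 a=0 b=0 clk=0 c=0 d=0 h=0 f=0 g=0
t10.Δ1 e=1 a=0 b=0 clk=1 c=0 d=0 h=0 f=0 g=0
t10.Δ2 e=1 a=0 b=1 clk=1 c=0 d=0 h=0 f=1 g=1
t10.Δ3 e=1 a=0 b=1 clk=1 c=1 d=1 h=1 f=0 g=1
t10.Δ4 e=1 a=1 b=1 clk=1 c=0 d=1 h=1 f=0 g=1
t10.Δ5 e=1 a=1 b=0 clk=1 c=0 d=1 h=1 f=0 g=1
t10.Δ6 e=1 a=1 b=0 clk=1 c=0 d=0 h=1 f=0 g=1
t10.Δ7 e=1 a=1 b=0 clk=1 c=1 d=0 h=1 f=0 g=1
t11.Δ0 e=1 a=1 b=0 clk=1 c=1 d=0 h=1 f=0 g=1
t11.Δ1 e=0 a=1 b=0 clk=0 c=1 d=0 h=1 f=0 g=1
t11.Δ2 e=0 a=1 b=1 clk=0 c=1 d=0 h=1 f=1 g=1
t12.Δ0 e=0 a=1 b=1 clk=0 c=1 d=0 h=1 f=1 g=1
t12.Δ1 e=0 a=1 b=1 clk=1 c=1 d=0 h=1 f=1 g=1

7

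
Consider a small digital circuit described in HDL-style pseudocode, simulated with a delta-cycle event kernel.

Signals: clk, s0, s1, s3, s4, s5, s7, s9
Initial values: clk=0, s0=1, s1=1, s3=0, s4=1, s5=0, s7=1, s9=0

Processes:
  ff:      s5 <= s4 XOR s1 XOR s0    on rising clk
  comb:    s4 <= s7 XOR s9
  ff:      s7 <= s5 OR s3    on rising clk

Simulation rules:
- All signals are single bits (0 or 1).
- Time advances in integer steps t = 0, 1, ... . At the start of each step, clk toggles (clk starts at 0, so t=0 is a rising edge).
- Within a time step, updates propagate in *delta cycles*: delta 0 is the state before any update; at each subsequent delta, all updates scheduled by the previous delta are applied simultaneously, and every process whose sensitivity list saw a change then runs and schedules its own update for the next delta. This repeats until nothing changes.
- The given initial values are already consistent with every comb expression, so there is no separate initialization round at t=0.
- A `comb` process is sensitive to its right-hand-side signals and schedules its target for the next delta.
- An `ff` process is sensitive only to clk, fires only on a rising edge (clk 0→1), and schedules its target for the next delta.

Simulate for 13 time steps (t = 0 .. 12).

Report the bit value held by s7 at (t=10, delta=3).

1

t0.Δ0 clk=0 s4=1 s9=0 s0=1 s7=1 s3=0 s1=1 s5=0
t0.Δ1 clk=1 s4=1 s9=0 s0=1 s7=1 s3=0 s1=1 s5=0
t0.Δ2 clk=1 s4=1 s9=0 s0=1 s7=0 s3=0 s1=1 s5=1
t0.Δ3 clk=1 s4=0 s9=0 s0=1 s7=0 s3=0 s1=1 s5=1
t1.Δ0 clk=1 s4=0 s9=0 s0=1 s7=0 s3=0 s1=1 s5=1
t1.Δ1 clk=0 s4=0 s9=0 s0=1 s7=0 s3=0 s1=1 s5=1
t2.Δ0 clk=0 s4=0 s9=0 s0=1 s7=0 s3=0 s1=1 s5=1
t2.Δ1 clk=1 s4=0 s9=0 s0=1 s7=0 s3=0 s1=1 s5=1
t2.Δ2 clk=1 s4=0 s9=0 s0=1 s7=1 s3=0 s1=1 s5=0
t2.Δ3 clk=1 s4=1 s9=0 s0=1 s7=1 s3=0 s1=1 s5=0
t3.Δ0 clk=1 s4=1 s9=0 s0=1 s7=1 s3=0 s1=1 s5=0
t3.Δ1 clk=0 s4=1 s9=0 s0=1 s7=1 s3=0 s1=1 s5=0
t4.Δ0 clk=0 s4=1 s9=0 s0=1 s7=1 s3=0 s1=1 s5=0
t4.Δ1 clk=1 s4=1 s9=0 s0=1 s7=1 s3=0 s1=1 s5=0
t4.Δ2 clk=1 s4=1 s9=0 s0=1 s7=0 s3=0 s1=1 s5=1
t4.Δ3 clk=1 s4=0 s9=0 s0=1 s7=0 s3=0 s1=1 s5=1
t5.Δ0 clk=1 s4=0 s9=0 s0=1 s7=0 s3=0 s1=1 s5=1
t5.Δ1 clk=0 s4=0 s9=0 s0=1 s7=0 s3=0 s1=1 s5=1
t6.Δ0 clk=0 s4=0 s9=0 s0=1 s7=0 s3=0 s1=1 s5=1
t6.Δ1 clk=1 s4=0 s9=0 s0=1 s7=0 s3=0 s1=1 s5=1
t6.Δ2 clk=1 s4=0 s9=0 s0=1 s7=1 s3=0 s1=1 s5=0
t6.Δ3 clk=1 s4=1 s9=0 s0=1 s7=1 s3=0 s1=1 s5=0
t7.Δ0 clk=1 s4=1 s9=0 s0=1 s7=1 s3=0 s1=1 s5=0
t7.Δ1 clk=0 s4=1 s9=0 s0=1 s7=1 s3=0 s1=1 s5=0
t8.Δ0 clk=0 s4=1 s9=0 s0=1 s7=1 s3=0 s1=1 s5=0
t8.Δ1 clk=1 s4=1 s9=0 s0=1 s7=1 s3=0 s1=1 s5=0
t8.Δ2 clk=1 s4=1 s9=0 s0=1 s7=0 s3=0 s1=1 s5=1
t8.Δ3 clk=1 s4=0 s9=0 s0=1 s7=0 s3=0 s1=1 s5=1
t9.Δ0 clk=1 s4=0 s9=0 s0=1 s7=0 s3=0 s1=1 s5=1
t9.Δ1 clk=0 s4=0 s9=0 s0=1 s7=0 s3=0 s1=1 s5=1
t10.Δ0 clk=0 s4=0 s9=0 s0=1 s7=0 s3=0 s1=1 s5=1
t10.Δ1 clk=1 s4=0 s9=0 s0=1 s7=0 s3=0 s1=1 s5=1
t10.Δ2 clk=1 s4=0 s9=0 s0=1 s7=1 s3=0 s1=1 s5=0
t10.Δ3 clk=1 s4=1 s9=0 s0=1 s7=1 s3=0 s1=1 s5=0
t11.Δ0 clk=1 s4=1 s9=0 s0=1 s7=1 s3=0 s1=1 s5=0
t11.Δ1 clk=0 s4=1 s9=0 s0=1 s7=1 s3=0 s1=1 s5=0
t12.Δ0 clk=0 s4=1 s9=0 s0=1 s7=1 s3=0 s1=1 s5=0
t12.Δ1 clk=1 s4=1 s9=0 s0=1 s7=1 s3=0 s1=1 s5=0
t12.Δ2 clk=1 s4=1 s9=0 s0=1 s7=0 s3=0 s1=1 s5=1
t12.Δ3 clk=1 s4=0 s9=0 s0=1 s7=0 s3=0 s1=1 s5=1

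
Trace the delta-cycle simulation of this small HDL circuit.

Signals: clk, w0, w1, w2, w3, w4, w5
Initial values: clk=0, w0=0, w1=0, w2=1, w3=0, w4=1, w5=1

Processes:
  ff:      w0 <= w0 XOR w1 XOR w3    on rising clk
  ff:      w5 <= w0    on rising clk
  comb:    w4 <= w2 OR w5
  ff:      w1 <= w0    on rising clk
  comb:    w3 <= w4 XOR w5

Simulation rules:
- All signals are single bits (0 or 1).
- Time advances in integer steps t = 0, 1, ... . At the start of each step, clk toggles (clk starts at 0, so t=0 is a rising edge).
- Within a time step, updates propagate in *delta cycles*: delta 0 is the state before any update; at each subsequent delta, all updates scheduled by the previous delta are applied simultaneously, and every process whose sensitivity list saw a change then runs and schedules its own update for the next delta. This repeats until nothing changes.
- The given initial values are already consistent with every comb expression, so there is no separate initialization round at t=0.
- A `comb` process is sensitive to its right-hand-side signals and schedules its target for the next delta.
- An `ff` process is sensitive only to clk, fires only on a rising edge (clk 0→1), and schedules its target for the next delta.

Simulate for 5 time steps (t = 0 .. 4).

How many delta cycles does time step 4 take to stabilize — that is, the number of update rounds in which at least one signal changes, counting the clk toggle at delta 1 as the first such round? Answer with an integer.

t=0 Δ0: w5=1 w3=0 clk=0 w4=1 w0=0 w1=0 w2=1
  Δ1: clk:0→1
  Δ2: w5:1→0
  Δ3: w3:0→1
  (3Δ to stable)
t=1 Δ0: w5=0 w3=1 clk=1 w4=1 w0=0 w1=0 w2=1
  Δ1: clk:1→0
  (1Δ to stable)
t=2 Δ0: w5=0 w3=1 clk=0 w4=1 w0=0 w1=0 w2=1
  Δ1: clk:0→1
  Δ2: w0:0→1
  (2Δ to stable)
t=3 Δ0: w5=0 w3=1 clk=1 w4=1 w0=1 w1=0 w2=1
  Δ1: clk:1→0
  (1Δ to stable)
t=4 Δ0: w5=0 w3=1 clk=0 w4=1 w0=1 w1=0 w2=1
  Δ1: clk:0→1
  Δ2: w5:0→1, w0:1→0, w1:0→1
  Δ3: w3:1→0
  (3Δ to stable)

3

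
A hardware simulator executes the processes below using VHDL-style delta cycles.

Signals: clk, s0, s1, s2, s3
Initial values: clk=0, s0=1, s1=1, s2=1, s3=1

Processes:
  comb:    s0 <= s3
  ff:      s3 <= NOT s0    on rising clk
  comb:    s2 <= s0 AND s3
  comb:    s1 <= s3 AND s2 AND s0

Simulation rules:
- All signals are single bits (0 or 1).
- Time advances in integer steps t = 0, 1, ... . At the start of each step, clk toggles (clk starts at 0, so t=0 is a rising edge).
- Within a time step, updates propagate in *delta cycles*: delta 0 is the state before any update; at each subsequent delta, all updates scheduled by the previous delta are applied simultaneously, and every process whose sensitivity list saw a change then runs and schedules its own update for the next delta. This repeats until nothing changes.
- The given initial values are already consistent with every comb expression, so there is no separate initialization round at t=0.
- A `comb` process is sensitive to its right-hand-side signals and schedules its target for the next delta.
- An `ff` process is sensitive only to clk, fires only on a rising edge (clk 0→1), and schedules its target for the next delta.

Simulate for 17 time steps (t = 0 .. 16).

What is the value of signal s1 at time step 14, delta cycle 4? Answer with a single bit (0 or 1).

t0.Δ0 s1=1 clk=0 s2=1 s3=1 s0=1
t0.Δ1 s1=1 clk=1 s2=1 s3=1 s0=1
t0.Δ2 s1=1 clk=1 s2=1 s3=0 s0=1
t0.Δ3 s1=0 clk=1 s2=0 s3=0 s0=0
t1.Δ0 s1=0 clk=1 s2=0 s3=0 s0=0
t1.Δ1 s1=0 clk=0 s2=0 s3=0 s0=0
t2.Δ0 s1=0 clk=0 s2=0 s3=0 s0=0
t2.Δ1 s1=0 clk=1 s2=0 s3=0 s0=0
t2.Δ2 s1=0 clk=1 s2=0 s3=1 s0=0
t2.Δ3 s1=0 clk=1 s2=0 s3=1 s0=1
t2.Δ4 s1=0 clk=1 s2=1 s3=1 s0=1
t2.Δ5 s1=1 clk=1 s2=1 s3=1 s0=1
t3.Δ0 s1=1 clk=1 s2=1 s3=1 s0=1
t3.Δ1 s1=1 clk=0 s2=1 s3=1 s0=1
t4.Δ0 s1=1 clk=0 s2=1 s3=1 s0=1
t4.Δ1 s1=1 clk=1 s2=1 s3=1 s0=1
t4.Δ2 s1=1 clk=1 s2=1 s3=0 s0=1
t4.Δ3 s1=0 clk=1 s2=0 s3=0 s0=0
t5.Δ0 s1=0 clk=1 s2=0 s3=0 s0=0
t5.Δ1 s1=0 clk=0 s2=0 s3=0 s0=0
t6.Δ0 s1=0 clk=0 s2=0 s3=0 s0=0
t6.Δ1 s1=0 clk=1 s2=0 s3=0 s0=0
t6.Δ2 s1=0 clk=1 s2=0 s3=1 s0=0
t6.Δ3 s1=0 clk=1 s2=0 s3=1 s0=1
t6.Δ4 s1=0 clk=1 s2=1 s3=1 s0=1
t6.Δ5 s1=1 clk=1 s2=1 s3=1 s0=1
t7.Δ0 s1=1 clk=1 s2=1 s3=1 s0=1
t7.Δ1 s1=1 clk=0 s2=1 s3=1 s0=1
t8.Δ0 s1=1 clk=0 s2=1 s3=1 s0=1
t8.Δ1 s1=1 clk=1 s2=1 s3=1 s0=1
t8.Δ2 s1=1 clk=1 s2=1 s3=0 s0=1
t8.Δ3 s1=0 clk=1 s2=0 s3=0 s0=0
t9.Δ0 s1=0 clk=1 s2=0 s3=0 s0=0
t9.Δ1 s1=0 clk=0 s2=0 s3=0 s0=0
t10.Δ0 s1=0 clk=0 s2=0 s3=0 s0=0
t10.Δ1 s1=0 clk=1 s2=0 s3=0 s0=0
t10.Δ2 s1=0 clk=1 s2=0 s3=1 s0=0
t10.Δ3 s1=0 clk=1 s2=0 s3=1 s0=1
t10.Δ4 s1=0 clk=1 s2=1 s3=1 s0=1
t10.Δ5 s1=1 clk=1 s2=1 s3=1 s0=1
t11.Δ0 s1=1 clk=1 s2=1 s3=1 s0=1
t11.Δ1 s1=1 clk=0 s2=1 s3=1 s0=1
t12.Δ0 s1=1 clk=0 s2=1 s3=1 s0=1
t12.Δ1 s1=1 clk=1 s2=1 s3=1 s0=1
t12.Δ2 s1=1 clk=1 s2=1 s3=0 s0=1
t12.Δ3 s1=0 clk=1 s2=0 s3=0 s0=0
t13.Δ0 s1=0 clk=1 s2=0 s3=0 s0=0
t13.Δ1 s1=0 clk=0 s2=0 s3=0 s0=0
t14.Δ0 s1=0 clk=0 s2=0 s3=0 s0=0
t14.Δ1 s1=0 clk=1 s2=0 s3=0 s0=0
t14.Δ2 s1=0 clk=1 s2=0 s3=1 s0=0
t14.Δ3 s1=0 clk=1 s2=0 s3=1 s0=1
t14.Δ4 s1=0 clk=1 s2=1 s3=1 s0=1
t14.Δ5 s1=1 clk=1 s2=1 s3=1 s0=1
t15.Δ0 s1=1 clk=1 s2=1 s3=1 s0=1
t15.Δ1 s1=1 clk=0 s2=1 s3=1 s0=1
t16.Δ0 s1=1 clk=0 s2=1 s3=1 s0=1
t16.Δ1 s1=1 clk=1 s2=1 s3=1 s0=1
t16.Δ2 s1=1 clk=1 s2=1 s3=0 s0=1
t16.Δ3 s1=0 clk=1 s2=0 s3=0 s0=0

0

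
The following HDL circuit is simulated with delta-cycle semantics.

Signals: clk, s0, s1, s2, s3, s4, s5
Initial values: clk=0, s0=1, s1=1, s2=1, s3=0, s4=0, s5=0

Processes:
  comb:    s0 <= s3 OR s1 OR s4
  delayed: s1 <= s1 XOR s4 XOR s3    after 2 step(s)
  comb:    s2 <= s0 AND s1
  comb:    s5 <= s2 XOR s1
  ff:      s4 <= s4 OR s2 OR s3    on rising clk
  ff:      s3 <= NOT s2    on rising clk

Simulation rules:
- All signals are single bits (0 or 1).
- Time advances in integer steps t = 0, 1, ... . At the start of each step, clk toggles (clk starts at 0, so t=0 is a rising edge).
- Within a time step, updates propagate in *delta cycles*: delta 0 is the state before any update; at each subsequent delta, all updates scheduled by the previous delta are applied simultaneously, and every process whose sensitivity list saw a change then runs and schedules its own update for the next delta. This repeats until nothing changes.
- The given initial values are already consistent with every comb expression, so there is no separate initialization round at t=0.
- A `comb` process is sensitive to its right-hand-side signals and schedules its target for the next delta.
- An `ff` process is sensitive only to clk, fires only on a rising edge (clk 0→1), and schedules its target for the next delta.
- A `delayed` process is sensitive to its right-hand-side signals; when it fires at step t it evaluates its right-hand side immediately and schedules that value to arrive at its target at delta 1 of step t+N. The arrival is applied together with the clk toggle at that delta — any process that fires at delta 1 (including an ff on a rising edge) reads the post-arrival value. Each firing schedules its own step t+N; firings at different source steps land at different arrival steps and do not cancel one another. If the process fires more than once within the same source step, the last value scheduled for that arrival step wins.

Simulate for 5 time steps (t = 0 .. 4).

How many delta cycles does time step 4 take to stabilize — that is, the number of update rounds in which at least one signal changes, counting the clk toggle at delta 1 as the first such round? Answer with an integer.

3

t=0 Δ0: s2=1 clk=0 s4=0 s1=1 s0=1 s3=0 s5=0
  Δ1: clk:0→1
  Δ2: s4:0→1
  (2Δ to stable)
t=1 Δ0: s2=1 clk=1 s4=1 s1=1 s0=1 s3=0 s5=0
  Δ1: clk:1→0
  (1Δ to stable)
t=2 Δ0: s2=1 clk=0 s4=1 s1=1 s0=1 s3=0 s5=0
  Δ1: clk:0→1, s1:1→0
  Δ2: s2:1→0, s5:0→1
  Δ3: s5:1→0
  (3Δ to stable)
t=3 Δ0: s2=0 clk=1 s4=1 s1=0 s0=1 s3=0 s5=0
  Δ1: clk:1→0
  (1Δ to stable)
t=4 Δ0: s2=0 clk=0 s4=1 s1=0 s0=1 s3=0 s5=0
  Δ1: clk:0→1, s1:0→1
  Δ2: s2:0→1, s3:0→1, s5:0→1
  Δ3: s5:1→0
  (3Δ to stable)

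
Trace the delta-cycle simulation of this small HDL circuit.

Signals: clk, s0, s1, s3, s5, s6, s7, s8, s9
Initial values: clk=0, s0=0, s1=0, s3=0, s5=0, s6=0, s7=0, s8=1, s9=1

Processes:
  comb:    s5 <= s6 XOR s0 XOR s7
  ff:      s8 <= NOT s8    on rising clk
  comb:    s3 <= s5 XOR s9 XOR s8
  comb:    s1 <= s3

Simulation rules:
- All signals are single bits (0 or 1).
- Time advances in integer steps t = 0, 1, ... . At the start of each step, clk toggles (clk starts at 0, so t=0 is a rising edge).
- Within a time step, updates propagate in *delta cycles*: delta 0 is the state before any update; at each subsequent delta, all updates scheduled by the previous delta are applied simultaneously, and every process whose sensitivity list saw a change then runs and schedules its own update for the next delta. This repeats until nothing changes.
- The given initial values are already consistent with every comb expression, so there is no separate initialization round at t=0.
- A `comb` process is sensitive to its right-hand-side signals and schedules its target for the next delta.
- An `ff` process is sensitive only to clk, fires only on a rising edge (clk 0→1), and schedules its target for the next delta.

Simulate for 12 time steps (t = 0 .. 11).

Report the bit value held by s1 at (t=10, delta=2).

1

t=0 Δ0: s8=1 s5=0 s9=1 clk=0 s0=0 s1=0 s3=0 s7=0 s6=0
  Δ1: clk:0→1
  Δ2: s8:1→0
  Δ3: s3:0→1
  Δ4: s1:0→1
  (4Δ to stable)
t=1 Δ0: s8=0 s5=0 s9=1 clk=1 s0=0 s1=1 s3=1 s7=0 s6=0
  Δ1: clk:1→0
  (1Δ to stable)
t=2 Δ0: s8=0 s5=0 s9=1 clk=0 s0=0 s1=1 s3=1 s7=0 s6=0
  Δ1: clk:0→1
  Δ2: s8:0→1
  Δ3: s3:1→0
  Δ4: s1:1→0
  (4Δ to stable)
t=3 Δ0: s8=1 s5=0 s9=1 clk=1 s0=0 s1=0 s3=0 s7=0 s6=0
  Δ1: clk:1→0
  (1Δ to stable)
t=4 Δ0: s8=1 s5=0 s9=1 clk=0 s0=0 s1=0 s3=0 s7=0 s6=0
  Δ1: clk:0→1
  Δ2: s8:1→0
  Δ3: s3:0→1
  Δ4: s1:0→1
  (4Δ to stable)
t=5 Δ0: s8=0 s5=0 s9=1 clk=1 s0=0 s1=1 s3=1 s7=0 s6=0
  Δ1: clk:1→0
  (1Δ to stable)
t=6 Δ0: s8=0 s5=0 s9=1 clk=0 s0=0 s1=1 s3=1 s7=0 s6=0
  Δ1: clk:0→1
  Δ2: s8:0→1
  Δ3: s3:1→0
  Δ4: s1:1→0
  (4Δ to stable)
t=7 Δ0: s8=1 s5=0 s9=1 clk=1 s0=0 s1=0 s3=0 s7=0 s6=0
  Δ1: clk:1→0
  (1Δ to stable)
t=8 Δ0: s8=1 s5=0 s9=1 clk=0 s0=0 s1=0 s3=0 s7=0 s6=0
  Δ1: clk:0→1
  Δ2: s8:1→0
  Δ3: s3:0→1
  Δ4: s1:0→1
  (4Δ to stable)
t=9 Δ0: s8=0 s5=0 s9=1 clk=1 s0=0 s1=1 s3=1 s7=0 s6=0
  Δ1: clk:1→0
  (1Δ to stable)
t=10 Δ0: s8=0 s5=0 s9=1 clk=0 s0=0 s1=1 s3=1 s7=0 s6=0
  Δ1: clk:0→1
  Δ2: s8:0→1
  Δ3: s3:1→0
  Δ4: s1:1→0
  (4Δ to stable)
t=11 Δ0: s8=1 s5=0 s9=1 clk=1 s0=0 s1=0 s3=0 s7=0 s6=0
  Δ1: clk:1→0
  (1Δ to stable)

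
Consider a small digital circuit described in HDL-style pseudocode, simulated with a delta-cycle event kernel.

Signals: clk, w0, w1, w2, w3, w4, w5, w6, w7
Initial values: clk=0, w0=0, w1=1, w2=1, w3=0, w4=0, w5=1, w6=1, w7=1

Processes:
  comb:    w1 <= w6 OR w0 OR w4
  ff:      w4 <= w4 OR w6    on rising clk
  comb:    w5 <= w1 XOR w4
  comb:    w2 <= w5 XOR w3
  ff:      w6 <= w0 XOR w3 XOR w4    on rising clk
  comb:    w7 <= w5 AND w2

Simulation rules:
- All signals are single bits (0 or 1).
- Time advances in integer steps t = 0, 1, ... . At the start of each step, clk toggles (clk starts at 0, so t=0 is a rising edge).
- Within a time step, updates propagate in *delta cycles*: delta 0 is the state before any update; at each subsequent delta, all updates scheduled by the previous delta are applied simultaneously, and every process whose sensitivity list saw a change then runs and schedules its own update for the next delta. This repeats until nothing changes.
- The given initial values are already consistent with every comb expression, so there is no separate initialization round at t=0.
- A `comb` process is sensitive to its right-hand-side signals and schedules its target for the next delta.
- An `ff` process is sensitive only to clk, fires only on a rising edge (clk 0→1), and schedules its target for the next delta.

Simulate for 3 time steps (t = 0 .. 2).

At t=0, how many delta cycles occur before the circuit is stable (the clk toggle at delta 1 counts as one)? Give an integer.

4

t=0 Δ0: w6=1 w5=1 clk=0 w7=1 w1=1 w3=0 w0=0 w2=1 w4=0
  Δ1: clk:0→1
  Δ2: w6:1→0, w4:0→1
  Δ3: w5:1→0
  Δ4: w7:1→0, w2:1→0
  (4Δ to stable)
t=1 Δ0: w6=0 w5=0 clk=1 w7=0 w1=1 w3=0 w0=0 w2=0 w4=1
  Δ1: clk:1→0
  (1Δ to stable)
t=2 Δ0: w6=0 w5=0 clk=0 w7=0 w1=1 w3=0 w0=0 w2=0 w4=1
  Δ1: clk:0→1
  Δ2: w6:0→1
  (2Δ to stable)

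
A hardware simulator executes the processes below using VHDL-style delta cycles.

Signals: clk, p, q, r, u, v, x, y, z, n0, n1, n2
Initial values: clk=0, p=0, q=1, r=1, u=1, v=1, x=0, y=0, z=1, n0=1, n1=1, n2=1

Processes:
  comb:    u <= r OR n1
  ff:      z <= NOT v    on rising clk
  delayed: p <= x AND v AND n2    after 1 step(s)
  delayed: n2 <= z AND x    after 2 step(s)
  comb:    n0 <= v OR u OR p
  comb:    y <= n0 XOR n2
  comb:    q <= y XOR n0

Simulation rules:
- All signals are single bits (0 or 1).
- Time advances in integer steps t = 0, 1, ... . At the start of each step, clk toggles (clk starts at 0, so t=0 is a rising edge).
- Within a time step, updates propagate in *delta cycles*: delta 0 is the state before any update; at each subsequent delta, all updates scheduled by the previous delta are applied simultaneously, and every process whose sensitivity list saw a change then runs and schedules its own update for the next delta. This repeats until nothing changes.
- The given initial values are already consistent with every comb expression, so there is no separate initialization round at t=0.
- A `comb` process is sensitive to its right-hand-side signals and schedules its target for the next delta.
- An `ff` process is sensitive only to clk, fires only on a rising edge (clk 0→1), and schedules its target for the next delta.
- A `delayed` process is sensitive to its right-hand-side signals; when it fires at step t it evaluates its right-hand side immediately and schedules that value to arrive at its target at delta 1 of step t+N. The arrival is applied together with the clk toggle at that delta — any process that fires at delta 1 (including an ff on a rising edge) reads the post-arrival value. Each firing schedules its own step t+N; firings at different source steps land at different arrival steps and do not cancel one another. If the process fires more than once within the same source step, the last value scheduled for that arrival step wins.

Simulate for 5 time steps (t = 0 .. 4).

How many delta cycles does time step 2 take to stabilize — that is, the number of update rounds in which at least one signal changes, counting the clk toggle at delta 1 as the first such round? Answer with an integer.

t0.Δ0 r=1 n1=1 z=1 n2=1 u=1 p=0 q=1 y=0 x=0 v=1 clk=0 n0=1
t0.Δ1 r=1 n1=1 z=1 n2=1 u=1 p=0 q=1 y=0 x=0 v=1 clk=1 n0=1
t0.Δ2 r=1 n1=1 z=0 n2=1 u=1 p=0 q=1 y=0 x=0 v=1 clk=1 n0=1
t1.Δ0 r=1 n1=1 z=0 n2=1 u=1 p=0 q=1 y=0 x=0 v=1 clk=1 n0=1
t1.Δ1 r=1 n1=1 z=0 n2=1 u=1 p=0 q=1 y=0 x=0 v=1 clk=0 n0=1
t2.Δ0 r=1 n1=1 z=0 n2=1 u=1 p=0 q=1 y=0 x=0 v=1 clk=0 n0=1
t2.Δ1 r=1 n1=1 z=0 n2=0 u=1 p=0 q=1 y=0 x=0 v=1 clk=1 n0=1
t2.Δ2 r=1 n1=1 z=0 n2=0 u=1 p=0 q=1 y=1 x=0 v=1 clk=1 n0=1
t2.Δ3 r=1 n1=1 z=0 n2=0 u=1 p=0 q=0 y=1 x=0 v=1 clk=1 n0=1
t3.Δ0 r=1 n1=1 z=0 n2=0 u=1 p=0 q=0 y=1 x=0 v=1 clk=1 n0=1
t3.Δ1 r=1 n1=1 z=0 n2=0 u=1 p=0 q=0 y=1 x=0 v=1 clk=0 n0=1
t4.Δ0 r=1 n1=1 z=0 n2=0 u=1 p=0 q=0 y=1 x=0 v=1 clk=0 n0=1
t4.Δ1 r=1 n1=1 z=0 n2=0 u=1 p=0 q=0 y=1 x=0 v=1 clk=1 n0=1

3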